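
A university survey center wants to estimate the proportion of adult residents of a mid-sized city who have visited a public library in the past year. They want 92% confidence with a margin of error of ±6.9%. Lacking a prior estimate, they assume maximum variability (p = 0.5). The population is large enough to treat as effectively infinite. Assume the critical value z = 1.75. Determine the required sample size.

With p = 0.5, p(1−p) = 0.25.
n = z²·p(1−p)/E² = 1.75² × 0.2500 / 0.069² = 3.0625 × 0.2500 / 0.004761 ≈ 160.81.
Rounding up gives n = 161.

161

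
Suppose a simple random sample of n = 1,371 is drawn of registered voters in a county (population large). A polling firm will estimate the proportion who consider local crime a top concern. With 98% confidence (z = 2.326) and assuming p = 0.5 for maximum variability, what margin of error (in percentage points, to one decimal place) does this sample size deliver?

SE(p̂) = √[p(1−p)/n] = √[0.2500/1371] = 0.01350.
E = z × SE = 2.326 × 0.01350 = 0.03141, or 3.1 percentage points.

3.1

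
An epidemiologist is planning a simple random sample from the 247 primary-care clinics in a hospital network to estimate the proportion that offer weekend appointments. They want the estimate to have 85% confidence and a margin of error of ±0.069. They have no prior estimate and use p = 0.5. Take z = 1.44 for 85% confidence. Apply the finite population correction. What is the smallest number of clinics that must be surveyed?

Unadjusted: n₀ = 1.44² × 0.50 × 0.50 / 0.069² ≈ 108.88, so n₀ = 109.
Finite population correction with N = 247: n = n₀ / (1 + (n₀−1)/N) = 109 / (1 + 108/247) = 109 / 1.4372 ≈ 75.84.
Rounding up, n = 76.

76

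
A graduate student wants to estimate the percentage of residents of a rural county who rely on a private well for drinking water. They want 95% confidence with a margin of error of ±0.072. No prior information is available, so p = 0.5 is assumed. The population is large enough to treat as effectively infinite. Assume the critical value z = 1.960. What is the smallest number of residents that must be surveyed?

186

With p = 0.5, p(1−p) = 0.25.
n = z²·p(1−p)/E² = 1.960² × 0.2500 / 0.072² = 3.8416 × 0.2500 / 0.005184 ≈ 185.26.
Rounding up gives n = 186.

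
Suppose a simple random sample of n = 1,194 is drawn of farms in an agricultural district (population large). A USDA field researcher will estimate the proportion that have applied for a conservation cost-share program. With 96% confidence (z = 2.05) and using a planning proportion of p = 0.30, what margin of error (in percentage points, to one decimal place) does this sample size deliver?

2.7

SE(p̂) = √[p(1−p)/n] = √[0.2100/1194] = 0.01326.
E = z × SE = 2.05 × 0.01326 = 0.02719, or 2.7 percentage points.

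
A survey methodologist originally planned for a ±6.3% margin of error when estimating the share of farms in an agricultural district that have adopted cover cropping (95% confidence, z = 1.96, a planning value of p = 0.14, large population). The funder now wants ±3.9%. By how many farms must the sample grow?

188

At ±6.3%: n = 1.96² × 0.1204 / 0.063² ≈ 116.54 → 117.
At ±3.9%: n = 1.96² × 0.1204 / 0.039² ≈ 304.10 → 305.
Additional respondents: 305 − 117 = 188.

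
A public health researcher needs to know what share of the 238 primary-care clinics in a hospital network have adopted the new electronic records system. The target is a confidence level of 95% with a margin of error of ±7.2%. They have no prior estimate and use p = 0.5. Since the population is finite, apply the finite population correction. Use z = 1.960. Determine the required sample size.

105

Unadjusted: n₀ = 1.960² × 0.50 × 0.50 / 0.072² ≈ 185.26, so n₀ = 186.
Finite population correction with N = 238: n = n₀ / (1 + (n₀−1)/N) = 186 / (1 + 185/238) = 186 / 1.7773 ≈ 104.65.
Rounding up, n = 105.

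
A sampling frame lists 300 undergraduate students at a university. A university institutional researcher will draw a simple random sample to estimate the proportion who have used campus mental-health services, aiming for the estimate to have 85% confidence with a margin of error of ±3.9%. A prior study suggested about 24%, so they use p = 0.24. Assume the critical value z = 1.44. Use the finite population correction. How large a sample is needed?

Unadjusted: n₀ = 1.44² × 0.24 × 0.76 / 0.039² ≈ 248.67, so n₀ = 249.
Finite population correction with N = 300: n = n₀ / (1 + (n₀−1)/N) = 249 / (1 + 248/300) = 249 / 1.8267 ≈ 136.31.
Rounding up, n = 137.

137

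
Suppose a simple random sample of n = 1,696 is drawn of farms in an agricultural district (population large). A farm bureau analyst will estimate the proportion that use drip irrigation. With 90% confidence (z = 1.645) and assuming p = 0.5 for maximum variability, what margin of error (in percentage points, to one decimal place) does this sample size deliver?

2.0

SE(p̂) = √[p(1−p)/n] = √[0.2500/1696] = 0.01214.
E = z × SE = 1.645 × 0.01214 = 0.01997, or 2.0 percentage points.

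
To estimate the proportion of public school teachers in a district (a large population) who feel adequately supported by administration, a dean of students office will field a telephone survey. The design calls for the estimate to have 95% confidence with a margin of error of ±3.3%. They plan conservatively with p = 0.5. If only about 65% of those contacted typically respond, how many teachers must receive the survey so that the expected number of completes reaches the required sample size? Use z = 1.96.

1357

Completed interviews needed: n₀ = 1.96² × 0.2500 / 0.033² ≈ 881.91 → 882.
At a 65% response rate, contacts needed = 882 / 0.65 ≈ 1356.92 → 1357.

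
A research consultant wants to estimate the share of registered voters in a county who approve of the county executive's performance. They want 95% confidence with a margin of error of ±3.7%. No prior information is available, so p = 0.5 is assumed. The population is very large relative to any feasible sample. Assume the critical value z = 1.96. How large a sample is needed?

702

With p = 0.5, p(1−p) = 0.25.
n = z²·p(1−p)/E² = 1.96² × 0.2500 / 0.037² = 3.8416 × 0.2500 / 0.001369 ≈ 701.53.
Rounding up gives n = 702.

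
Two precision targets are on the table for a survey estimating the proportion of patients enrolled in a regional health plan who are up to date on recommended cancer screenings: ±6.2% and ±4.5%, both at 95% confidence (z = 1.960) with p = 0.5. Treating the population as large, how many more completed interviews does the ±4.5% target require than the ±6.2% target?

At ±6.2%: n = 1.960² × 0.2500 / 0.062² ≈ 249.84 → 250.
At ±4.5%: n = 1.960² × 0.2500 / 0.045² ≈ 474.27 → 475.
Additional respondents: 475 − 250 = 225.

225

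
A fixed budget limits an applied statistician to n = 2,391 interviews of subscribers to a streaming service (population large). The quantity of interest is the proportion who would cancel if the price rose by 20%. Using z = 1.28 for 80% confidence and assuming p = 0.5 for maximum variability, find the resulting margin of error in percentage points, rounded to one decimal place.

SE(p̂) = √[p(1−p)/n] = √[0.2500/2391] = 0.01023.
E = z × SE = 1.28 × 0.01023 = 0.01309, or 1.3 percentage points.

1.3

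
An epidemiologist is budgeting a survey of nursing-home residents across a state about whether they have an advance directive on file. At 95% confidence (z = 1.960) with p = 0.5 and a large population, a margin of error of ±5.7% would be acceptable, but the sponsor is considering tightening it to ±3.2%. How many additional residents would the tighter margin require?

At ±5.7%: n = 1.960² × 0.2500 / 0.057² ≈ 295.60 → 296.
At ±3.2%: n = 1.960² × 0.2500 / 0.032² ≈ 937.89 → 938.
Additional respondents: 938 − 296 = 642.

642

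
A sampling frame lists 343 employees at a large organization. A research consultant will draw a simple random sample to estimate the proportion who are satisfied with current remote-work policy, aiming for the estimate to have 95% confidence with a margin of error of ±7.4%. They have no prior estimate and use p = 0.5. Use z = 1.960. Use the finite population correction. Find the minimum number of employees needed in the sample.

117

Unadjusted: n₀ = 1.960² × 0.50 × 0.50 / 0.074² ≈ 175.38, so n₀ = 176.
Finite population correction with N = 343: n = n₀ / (1 + (n₀−1)/N) = 176 / (1 + 175/343) = 176 / 1.5102 ≈ 116.54.
Rounding up, n = 117.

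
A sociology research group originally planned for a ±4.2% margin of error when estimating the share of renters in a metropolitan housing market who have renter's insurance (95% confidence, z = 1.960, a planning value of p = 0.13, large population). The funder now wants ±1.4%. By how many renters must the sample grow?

1970

At ±4.2%: n = 1.960² × 0.1131 / 0.042² ≈ 246.31 → 247.
At ±1.4%: n = 1.960² × 0.1131 / 0.014² ≈ 2216.76 → 2217.
Additional respondents: 2217 − 247 = 1970.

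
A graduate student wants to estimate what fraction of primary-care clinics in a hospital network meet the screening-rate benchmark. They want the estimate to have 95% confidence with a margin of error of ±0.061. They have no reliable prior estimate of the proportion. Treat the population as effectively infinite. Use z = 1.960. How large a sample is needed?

With no prior estimate, use p = 0.5, giving p(1−p) = 0.25.
n = z²·p(1−p)/E² = 1.960² × 0.2500 / 0.061² = 3.8416 × 0.2500 / 0.003721 ≈ 258.10.
Rounding up gives n = 259.

259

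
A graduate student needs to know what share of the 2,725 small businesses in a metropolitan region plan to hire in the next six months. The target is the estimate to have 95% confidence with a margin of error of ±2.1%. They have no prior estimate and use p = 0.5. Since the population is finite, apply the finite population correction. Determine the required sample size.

For 95% confidence, z = 1.960.
Unadjusted: n₀ = 1.960² × 0.50 × 0.50 / 0.021² ≈ 2177.78, so n₀ = 2178.
Finite population correction with N = 2,725: n = n₀ / (1 + (n₀−1)/N) = 2178 / (1 + 2177/2725) = 2178 / 1.7989 ≈ 1210.74.
Rounding up, n = 1211.

1211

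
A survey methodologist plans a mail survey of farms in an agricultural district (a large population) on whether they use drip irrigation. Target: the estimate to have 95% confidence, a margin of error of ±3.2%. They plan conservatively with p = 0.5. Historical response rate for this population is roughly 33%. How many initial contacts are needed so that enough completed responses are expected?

2843

For 95% confidence, z = 1.96.
Completed interviews needed: n₀ = 1.96² × 0.2500 / 0.032² ≈ 937.89 → 938.
At a 33% response rate, contacts needed = 938 / 0.33 ≈ 2842.42 → 2843.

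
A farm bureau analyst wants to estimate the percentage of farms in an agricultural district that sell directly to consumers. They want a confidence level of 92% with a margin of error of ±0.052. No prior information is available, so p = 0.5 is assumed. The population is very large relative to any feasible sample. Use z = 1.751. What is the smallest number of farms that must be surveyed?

With p = 0.5, p(1−p) = 0.25.
n = z²·p(1−p)/E² = 1.751² × 0.2500 / 0.052² = 3.0660 × 0.2500 / 0.002704 ≈ 283.47.
Rounding up gives n = 284.

284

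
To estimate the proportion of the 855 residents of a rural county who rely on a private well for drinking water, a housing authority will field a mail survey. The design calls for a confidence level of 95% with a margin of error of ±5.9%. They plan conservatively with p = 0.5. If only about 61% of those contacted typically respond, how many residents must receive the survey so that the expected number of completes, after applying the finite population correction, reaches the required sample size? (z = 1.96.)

Completed interviews needed (unadjusted): n₀ = 1.96² × 0.2500 / 0.059² ≈ 275.90 → 276.
FPC for N = 855: n = 276 / (1 + 275/855) = 276 / 1.3216 ≈ 208.83 → 209.
At a 61% response rate, contacts needed = 209 / 0.61 ≈ 342.62 → 343.

343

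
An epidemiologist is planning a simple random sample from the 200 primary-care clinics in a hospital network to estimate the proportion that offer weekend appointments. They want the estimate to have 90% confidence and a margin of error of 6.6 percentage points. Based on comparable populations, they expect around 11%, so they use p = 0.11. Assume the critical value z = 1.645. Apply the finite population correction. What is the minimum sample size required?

47

Unadjusted: n₀ = 1.645² × 0.11 × 0.89 / 0.066² ≈ 60.82, so n₀ = 61.
Finite population correction with N = 200: n = n₀ / (1 + (n₀−1)/N) = 61 / (1 + 60/200) = 61 / 1.3000 ≈ 46.92.
Rounding up, n = 47.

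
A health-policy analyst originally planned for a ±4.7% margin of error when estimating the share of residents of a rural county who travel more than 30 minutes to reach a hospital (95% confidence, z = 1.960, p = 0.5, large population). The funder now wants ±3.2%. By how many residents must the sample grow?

503

At ±4.7%: n = 1.960² × 0.2500 / 0.047² ≈ 434.77 → 435.
At ±3.2%: n = 1.960² × 0.2500 / 0.032² ≈ 937.89 → 938.
Additional respondents: 938 − 435 = 503.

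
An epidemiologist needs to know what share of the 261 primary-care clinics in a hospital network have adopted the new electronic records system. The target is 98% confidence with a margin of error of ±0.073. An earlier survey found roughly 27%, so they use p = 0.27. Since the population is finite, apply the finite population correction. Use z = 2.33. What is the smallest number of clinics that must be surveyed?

Unadjusted: n₀ = 2.33² × 0.27 × 0.73 / 0.073² ≈ 200.79, so n₀ = 201.
Finite population correction with N = 261: n = n₀ / (1 + (n₀−1)/N) = 201 / (1 + 200/261) = 201 / 1.7663 ≈ 113.80.
Rounding up, n = 114.

114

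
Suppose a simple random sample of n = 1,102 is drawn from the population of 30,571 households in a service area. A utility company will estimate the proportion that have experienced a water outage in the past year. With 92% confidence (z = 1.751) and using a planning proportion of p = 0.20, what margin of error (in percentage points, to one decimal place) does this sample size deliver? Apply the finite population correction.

2.1

Finite-population factor: (N−n)/(N−1) = (30571−1102)/(30571−1) = 0.9640.
SE(p̂) = √[p(1−p)/n · (N−n)/(N−1)] = √[0.1600/1102 × 0.9640] = 0.01183.
E = z × SE = 1.751 × 0.01183 = 0.02072 ≈ 2.1 percentage points.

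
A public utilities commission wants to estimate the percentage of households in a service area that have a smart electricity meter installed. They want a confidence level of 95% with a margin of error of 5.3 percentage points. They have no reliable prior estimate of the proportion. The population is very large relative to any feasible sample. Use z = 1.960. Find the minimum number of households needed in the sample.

342

With no prior estimate, use p = 0.5, giving p(1−p) = 0.25.
n = z²·p(1−p)/E² = 1.960² × 0.2500 / 0.053² = 3.8416 × 0.2500 / 0.002809 ≈ 341.90.
Rounding up gives n = 342.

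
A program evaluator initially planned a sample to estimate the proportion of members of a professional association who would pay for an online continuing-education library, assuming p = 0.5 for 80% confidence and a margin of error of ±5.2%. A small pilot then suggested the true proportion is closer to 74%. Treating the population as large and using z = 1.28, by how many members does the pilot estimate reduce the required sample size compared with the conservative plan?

35

Conservative (p = 0.5): n = 1.28² × 0.25 / 0.052² ≈ 151.48 → 152.
Using p = 0.74: p(1−p) = 0.1924, so n = 1.28² × 0.1924 / 0.052² ≈ 116.58 → 117.
Reduction: 152 − 117 = 35.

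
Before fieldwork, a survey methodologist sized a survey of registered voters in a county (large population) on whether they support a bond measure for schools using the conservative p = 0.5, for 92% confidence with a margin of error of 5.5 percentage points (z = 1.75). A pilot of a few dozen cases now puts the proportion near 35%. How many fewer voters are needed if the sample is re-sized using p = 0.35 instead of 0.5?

Conservative (p = 0.5): n = 1.75² × 0.25 / 0.055² ≈ 253.10 → 254.
Using p = 0.35: p(1−p) = 0.2275, so n = 1.75² × 0.2275 / 0.055² ≈ 230.32 → 231.
Reduction: 254 − 231 = 23.

23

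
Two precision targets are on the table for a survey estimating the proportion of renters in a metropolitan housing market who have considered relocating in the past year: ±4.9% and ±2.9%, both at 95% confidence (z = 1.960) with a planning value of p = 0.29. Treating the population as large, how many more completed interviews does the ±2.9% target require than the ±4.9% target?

At ±4.9%: n = 1.960² × 0.2059 / 0.049² ≈ 329.44 → 330.
At ±2.9%: n = 1.960² × 0.2059 / 0.029² ≈ 940.53 → 941.
Additional respondents: 941 − 330 = 611.

611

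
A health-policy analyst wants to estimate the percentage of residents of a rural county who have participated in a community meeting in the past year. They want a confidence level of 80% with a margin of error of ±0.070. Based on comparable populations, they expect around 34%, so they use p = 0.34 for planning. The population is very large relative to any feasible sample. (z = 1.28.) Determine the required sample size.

With p = 0.34, p(1−p) = 0.2244.
n = z²·p(1−p)/E² = 1.28² × 0.2244 / 0.070² = 1.6384 × 0.2244 / 0.004900 ≈ 75.03.
Rounding up gives n = 76.

76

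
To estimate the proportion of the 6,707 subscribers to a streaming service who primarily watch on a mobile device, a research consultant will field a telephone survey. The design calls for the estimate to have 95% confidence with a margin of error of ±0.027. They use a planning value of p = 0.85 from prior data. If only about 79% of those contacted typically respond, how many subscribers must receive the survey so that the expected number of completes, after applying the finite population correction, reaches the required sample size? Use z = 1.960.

Completed interviews needed (unadjusted): n₀ = 1.960² × 0.1275 / 0.027² ≈ 671.88 → 672.
FPC for N = 6,707: n = 672 / (1 + 671/6707) = 672 / 1.1000 ≈ 610.88 → 611.
At a 79% response rate, contacts needed = 611 / 0.79 ≈ 773.42 → 774.

774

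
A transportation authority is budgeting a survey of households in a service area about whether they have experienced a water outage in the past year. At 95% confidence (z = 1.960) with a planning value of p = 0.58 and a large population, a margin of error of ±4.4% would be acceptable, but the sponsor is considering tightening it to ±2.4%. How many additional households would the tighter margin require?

1141

At ±4.4%: n = 1.960² × 0.2436 / 0.044² ≈ 483.37 → 484.
At ±2.4%: n = 1.960² × 0.2436 / 0.024² ≈ 1624.68 → 1625.
Additional respondents: 1625 − 484 = 1141.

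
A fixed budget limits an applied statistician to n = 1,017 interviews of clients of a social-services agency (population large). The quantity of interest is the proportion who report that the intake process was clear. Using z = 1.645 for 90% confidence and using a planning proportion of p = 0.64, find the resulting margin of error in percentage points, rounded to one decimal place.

SE(p̂) = √[p(1−p)/n] = √[0.2304/1017] = 0.01505.
E = z × SE = 1.645 × 0.01505 = 0.02476, or 2.5 percentage points.

2.5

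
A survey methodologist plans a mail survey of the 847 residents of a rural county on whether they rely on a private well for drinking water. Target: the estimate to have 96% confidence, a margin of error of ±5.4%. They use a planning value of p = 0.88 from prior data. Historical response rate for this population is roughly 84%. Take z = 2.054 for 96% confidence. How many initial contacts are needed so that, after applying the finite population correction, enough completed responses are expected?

Completed interviews needed (unadjusted): n₀ = 2.054² × 0.1056 / 0.054² ≈ 152.78 → 153.
FPC for N = 847: n = 153 / (1 + 152/847) = 153 / 1.1795 ≈ 129.72 → 130.
At an 84% response rate, contacts needed = 130 / 0.84 ≈ 154.76 → 155.

155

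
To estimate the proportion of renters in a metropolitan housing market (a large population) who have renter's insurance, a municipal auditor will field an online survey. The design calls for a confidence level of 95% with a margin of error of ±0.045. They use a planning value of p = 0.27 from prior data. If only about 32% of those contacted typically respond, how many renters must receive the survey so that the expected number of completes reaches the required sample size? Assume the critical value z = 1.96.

Completed interviews needed: n₀ = 1.96² × 0.1971 / 0.045² ≈ 373.92 → 374.
At a 32% response rate, contacts needed = 374 / 0.32 ≈ 1168.75 → 1169.

1169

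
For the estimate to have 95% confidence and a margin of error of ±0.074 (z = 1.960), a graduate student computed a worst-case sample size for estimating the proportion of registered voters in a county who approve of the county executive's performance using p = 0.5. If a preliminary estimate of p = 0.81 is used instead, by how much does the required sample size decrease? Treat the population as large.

68

Conservative (p = 0.5): n = 1.960² × 0.25 / 0.074² ≈ 175.38 → 176.
Using p = 0.81: p(1−p) = 0.1539, so n = 1.960² × 0.1539 / 0.074² ≈ 107.97 → 108.
Reduction: 176 − 108 = 68.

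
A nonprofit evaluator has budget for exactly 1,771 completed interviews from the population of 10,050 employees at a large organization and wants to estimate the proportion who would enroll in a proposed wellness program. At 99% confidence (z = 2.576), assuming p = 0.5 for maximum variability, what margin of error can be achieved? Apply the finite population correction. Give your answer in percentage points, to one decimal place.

2.8

Finite-population factor: (N−n)/(N−1) = (10050−1771)/(10050−1) = 0.8239.
SE(p̂) = √[p(1−p)/n · (N−n)/(N−1)] = √[0.2500/1771 × 0.8239] = 0.01078.
E = z × SE = 2.576 × 0.01078 = 0.02778 ≈ 2.8 percentage points.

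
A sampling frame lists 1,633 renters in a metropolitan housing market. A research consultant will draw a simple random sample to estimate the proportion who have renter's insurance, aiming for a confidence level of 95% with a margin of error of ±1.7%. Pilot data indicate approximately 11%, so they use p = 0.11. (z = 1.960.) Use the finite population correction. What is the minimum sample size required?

Unadjusted: n₀ = 1.960² × 0.11 × 0.89 / 0.017² ≈ 1301.36, so n₀ = 1302.
Finite population correction with N = 1,633: n = n₀ / (1 + (n₀−1)/N) = 1302 / (1 + 1301/1633) = 1302 / 1.7967 ≈ 724.66.
Rounding up, n = 725.

725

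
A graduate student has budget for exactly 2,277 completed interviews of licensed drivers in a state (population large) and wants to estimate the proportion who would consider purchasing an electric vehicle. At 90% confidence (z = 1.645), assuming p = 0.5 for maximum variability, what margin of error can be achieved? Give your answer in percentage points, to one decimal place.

SE(p̂) = √[p(1−p)/n] = √[0.2500/2277] = 0.01048.
E = z × SE = 1.645 × 0.01048 = 0.01724, or 1.7 percentage points.

1.7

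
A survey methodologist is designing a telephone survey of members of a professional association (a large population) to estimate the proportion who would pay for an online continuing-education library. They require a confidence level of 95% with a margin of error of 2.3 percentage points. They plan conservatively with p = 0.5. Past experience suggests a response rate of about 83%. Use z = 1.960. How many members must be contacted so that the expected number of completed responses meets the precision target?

2188

Completed interviews needed: n₀ = 1.960² × 0.2500 / 0.023² ≈ 1815.50 → 1816.
At an 83% response rate, contacts needed = 1816 / 0.83 ≈ 2187.95 → 2188.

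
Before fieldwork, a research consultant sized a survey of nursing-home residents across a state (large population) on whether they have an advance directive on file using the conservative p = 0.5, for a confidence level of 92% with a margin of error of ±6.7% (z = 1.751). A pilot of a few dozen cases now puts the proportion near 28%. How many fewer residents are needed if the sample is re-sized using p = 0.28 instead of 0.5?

33

Conservative (p = 0.5): n = 1.751² × 0.25 / 0.067² ≈ 170.75 → 171.
Using p = 0.28: p(1−p) = 0.2016, so n = 1.751² × 0.2016 / 0.067² ≈ 137.69 → 138.
Reduction: 171 − 138 = 33.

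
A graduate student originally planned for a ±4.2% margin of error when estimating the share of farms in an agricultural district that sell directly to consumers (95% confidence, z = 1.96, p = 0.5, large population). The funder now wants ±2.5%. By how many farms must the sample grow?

At ±4.2%: n = 1.96² × 0.2500 / 0.042² ≈ 544.44 → 545.
At ±2.5%: n = 1.96² × 0.2500 / 0.025² ≈ 1536.64 → 1537.
Additional respondents: 1537 − 545 = 992.

992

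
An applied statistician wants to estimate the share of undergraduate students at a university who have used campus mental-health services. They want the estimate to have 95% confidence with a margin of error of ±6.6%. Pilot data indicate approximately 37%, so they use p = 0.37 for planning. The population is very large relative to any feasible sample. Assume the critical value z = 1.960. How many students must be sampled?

With p = 0.37, p(1−p) = 0.2331.
n = z²·p(1−p)/E² = 1.960² × 0.2331 / 0.066² = 3.8416 × 0.2331 / 0.004356 ≈ 205.57.
Rounding up gives n = 206.

206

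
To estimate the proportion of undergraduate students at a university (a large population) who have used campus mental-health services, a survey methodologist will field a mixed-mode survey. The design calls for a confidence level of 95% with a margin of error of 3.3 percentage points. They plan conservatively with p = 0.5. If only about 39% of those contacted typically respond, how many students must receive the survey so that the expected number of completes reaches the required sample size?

For 95% confidence, z = 1.960.
Completed interviews needed: n₀ = 1.960² × 0.2500 / 0.033² ≈ 881.91 → 882.
At a 39% response rate, contacts needed = 882 / 0.39 ≈ 2261.54 → 2262.

2262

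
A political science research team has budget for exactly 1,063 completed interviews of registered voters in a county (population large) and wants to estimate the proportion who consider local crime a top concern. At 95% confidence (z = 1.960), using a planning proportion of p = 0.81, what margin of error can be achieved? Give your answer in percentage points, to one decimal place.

2.4

SE(p̂) = √[p(1−p)/n] = √[0.1539/1063] = 0.01203.
E = z × SE = 1.960 × 0.01203 = 0.02358, or 2.4 percentage points.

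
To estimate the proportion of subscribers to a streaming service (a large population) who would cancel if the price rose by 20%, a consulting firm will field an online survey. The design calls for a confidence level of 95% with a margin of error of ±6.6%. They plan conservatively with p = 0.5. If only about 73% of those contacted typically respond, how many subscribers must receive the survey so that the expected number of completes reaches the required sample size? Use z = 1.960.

303

Completed interviews needed: n₀ = 1.960² × 0.2500 / 0.066² ≈ 220.48 → 221.
At a 73% response rate, contacts needed = 221 / 0.73 ≈ 302.74 → 303.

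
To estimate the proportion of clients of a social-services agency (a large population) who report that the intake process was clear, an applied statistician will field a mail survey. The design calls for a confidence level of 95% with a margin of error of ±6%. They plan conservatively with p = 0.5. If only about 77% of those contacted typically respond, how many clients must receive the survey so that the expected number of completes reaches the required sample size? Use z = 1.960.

Completed interviews needed: n₀ = 1.960² × 0.2500 / 0.060² ≈ 266.78 → 267.
At a 77% response rate, contacts needed = 267 / 0.77 ≈ 346.75 → 347.

347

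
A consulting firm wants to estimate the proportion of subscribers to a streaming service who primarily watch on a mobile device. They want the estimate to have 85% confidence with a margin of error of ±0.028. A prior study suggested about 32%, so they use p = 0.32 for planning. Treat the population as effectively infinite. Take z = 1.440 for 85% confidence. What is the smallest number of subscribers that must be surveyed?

576

With p = 0.32, p(1−p) = 0.2176.
n = z²·p(1−p)/E² = 1.440² × 0.2176 / 0.028² = 2.0736 × 0.2176 / 0.000784 ≈ 575.53.
Rounding up gives n = 576.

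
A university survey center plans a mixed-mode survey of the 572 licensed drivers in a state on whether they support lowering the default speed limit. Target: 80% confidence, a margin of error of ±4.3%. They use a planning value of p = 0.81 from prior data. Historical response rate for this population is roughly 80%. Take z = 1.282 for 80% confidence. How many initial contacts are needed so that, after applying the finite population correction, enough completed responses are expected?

139

Completed interviews needed (unadjusted): n₀ = 1.282² × 0.1539 / 0.043² ≈ 136.80 → 137.
FPC for N = 572: n = 137 / (1 + 136/572) = 137 / 1.2378 ≈ 110.68 → 111.
At an 80% response rate, contacts needed = 111 / 0.80 ≈ 138.75 → 139.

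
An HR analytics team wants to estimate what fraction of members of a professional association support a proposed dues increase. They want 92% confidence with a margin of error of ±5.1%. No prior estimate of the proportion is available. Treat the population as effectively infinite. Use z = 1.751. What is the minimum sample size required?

295

With no prior estimate, use p = 0.5, giving p(1−p) = 0.25.
n = z²·p(1−p)/E² = 1.751² × 0.2500 / 0.051² = 3.0660 × 0.2500 / 0.002601 ≈ 294.69.
Rounding up gives n = 295.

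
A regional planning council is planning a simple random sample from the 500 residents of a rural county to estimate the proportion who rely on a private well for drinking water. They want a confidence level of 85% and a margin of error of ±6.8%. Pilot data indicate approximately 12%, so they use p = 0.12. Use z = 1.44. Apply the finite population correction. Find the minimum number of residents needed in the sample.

Unadjusted: n₀ = 1.44² × 0.12 × 0.88 / 0.068² ≈ 47.36, so n₀ = 48.
Finite population correction with N = 500: n = n₀ / (1 + (n₀−1)/N) = 48 / (1 + 47/500) = 48 / 1.0940 ≈ 43.88.
Rounding up, n = 44.

44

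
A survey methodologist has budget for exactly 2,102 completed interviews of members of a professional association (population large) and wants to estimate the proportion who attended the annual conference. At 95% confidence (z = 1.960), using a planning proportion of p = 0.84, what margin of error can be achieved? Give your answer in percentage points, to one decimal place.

1.6

SE(p̂) = √[p(1−p)/n] = √[0.1344/2102] = 0.00800.
E = z × SE = 1.960 × 0.00800 = 0.01567, or 1.6 percentage points.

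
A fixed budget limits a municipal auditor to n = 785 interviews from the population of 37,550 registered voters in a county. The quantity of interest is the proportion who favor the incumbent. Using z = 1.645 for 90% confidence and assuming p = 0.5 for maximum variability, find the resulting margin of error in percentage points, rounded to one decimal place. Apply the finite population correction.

Finite-population factor: (N−n)/(N−1) = (37550−785)/(37550−1) = 0.9791.
SE(p̂) = √[p(1−p)/n · (N−n)/(N−1)] = √[0.2500/785 × 0.9791] = 0.01766.
E = z × SE = 1.645 × 0.01766 = 0.02905 ≈ 2.9 percentage points.

2.9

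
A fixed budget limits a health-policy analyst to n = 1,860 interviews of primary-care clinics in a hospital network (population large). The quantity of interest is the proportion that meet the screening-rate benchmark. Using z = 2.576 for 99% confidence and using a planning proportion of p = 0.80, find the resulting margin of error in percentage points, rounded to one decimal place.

2.4

SE(p̂) = √[p(1−p)/n] = √[0.1600/1860] = 0.00927.
E = z × SE = 2.576 × 0.00927 = 0.02389, or 2.4 percentage points.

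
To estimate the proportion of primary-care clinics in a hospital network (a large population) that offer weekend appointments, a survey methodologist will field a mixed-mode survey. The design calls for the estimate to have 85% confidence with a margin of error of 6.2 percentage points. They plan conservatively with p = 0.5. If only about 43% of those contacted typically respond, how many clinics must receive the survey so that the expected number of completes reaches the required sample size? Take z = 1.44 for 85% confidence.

Completed interviews needed: n₀ = 1.44² × 0.2500 / 0.062² ≈ 134.86 → 135.
At a 43% response rate, contacts needed = 135 / 0.43 ≈ 313.95 → 314.

314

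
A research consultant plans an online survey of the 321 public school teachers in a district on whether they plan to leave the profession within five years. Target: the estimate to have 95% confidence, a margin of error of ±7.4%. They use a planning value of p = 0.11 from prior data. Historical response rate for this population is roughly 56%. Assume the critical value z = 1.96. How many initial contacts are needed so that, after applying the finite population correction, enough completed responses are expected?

Completed interviews needed (unadjusted): n₀ = 1.96² × 0.0979 / 0.074² ≈ 68.68 → 69.
FPC for N = 321: n = 69 / (1 + 68/321) = 69 / 1.2118 ≈ 56.94 → 57.
At a 56% response rate, contacts needed = 57 / 0.56 ≈ 101.79 → 102.

102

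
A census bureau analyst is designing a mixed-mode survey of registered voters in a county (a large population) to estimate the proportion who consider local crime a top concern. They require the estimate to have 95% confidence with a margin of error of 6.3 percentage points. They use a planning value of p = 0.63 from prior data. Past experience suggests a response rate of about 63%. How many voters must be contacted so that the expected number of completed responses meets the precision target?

For 95% confidence, z = 1.960.
Completed interviews needed: n₀ = 1.960² × 0.2331 / 0.063² ≈ 225.62 → 226.
At a 63% response rate, contacts needed = 226 / 0.63 ≈ 358.73 → 359.

359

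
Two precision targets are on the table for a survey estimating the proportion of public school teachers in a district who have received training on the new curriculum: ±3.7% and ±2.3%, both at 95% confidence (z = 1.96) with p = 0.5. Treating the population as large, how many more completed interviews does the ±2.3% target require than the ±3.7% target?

1114

At ±3.7%: n = 1.96² × 0.2500 / 0.037² ≈ 701.53 → 702.
At ±2.3%: n = 1.96² × 0.2500 / 0.023² ≈ 1815.50 → 1816.
Additional respondents: 1816 − 702 = 1114.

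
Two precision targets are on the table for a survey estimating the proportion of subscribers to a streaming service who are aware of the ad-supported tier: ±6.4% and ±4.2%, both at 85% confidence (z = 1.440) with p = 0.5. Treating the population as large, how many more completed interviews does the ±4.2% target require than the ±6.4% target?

167

At ±6.4%: n = 1.440² × 0.2500 / 0.064² ≈ 126.56 → 127.
At ±4.2%: n = 1.440² × 0.2500 / 0.042² ≈ 293.88 → 294.
Additional respondents: 294 − 127 = 167.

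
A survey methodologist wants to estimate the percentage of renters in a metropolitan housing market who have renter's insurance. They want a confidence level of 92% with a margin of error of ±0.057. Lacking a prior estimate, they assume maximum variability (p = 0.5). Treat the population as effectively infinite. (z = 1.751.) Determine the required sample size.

236

With p = 0.5, p(1−p) = 0.25.
n = z²·p(1−p)/E² = 1.751² × 0.2500 / 0.057² = 3.0660 × 0.2500 / 0.003249 ≈ 235.92.
Rounding up gives n = 236.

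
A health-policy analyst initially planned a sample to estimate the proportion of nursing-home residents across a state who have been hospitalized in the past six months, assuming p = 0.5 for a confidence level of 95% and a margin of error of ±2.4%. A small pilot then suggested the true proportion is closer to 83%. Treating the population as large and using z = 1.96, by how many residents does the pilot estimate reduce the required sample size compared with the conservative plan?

726

Conservative (p = 0.5): n = 1.96² × 0.25 / 0.024² ≈ 1667.36 → 1668.
Using p = 0.83: p(1−p) = 0.1411, so n = 1.96² × 0.1411 / 0.024² ≈ 941.06 → 942.
Reduction: 1668 − 942 = 726.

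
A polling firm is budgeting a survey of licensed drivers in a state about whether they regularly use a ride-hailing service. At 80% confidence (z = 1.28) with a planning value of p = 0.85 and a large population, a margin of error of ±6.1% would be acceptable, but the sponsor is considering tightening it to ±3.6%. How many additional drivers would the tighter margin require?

105

At ±6.1%: n = 1.28² × 0.1275 / 0.061² ≈ 56.14 → 57.
At ±3.6%: n = 1.28² × 0.1275 / 0.036² ≈ 161.19 → 162.
Additional respondents: 162 − 57 = 105.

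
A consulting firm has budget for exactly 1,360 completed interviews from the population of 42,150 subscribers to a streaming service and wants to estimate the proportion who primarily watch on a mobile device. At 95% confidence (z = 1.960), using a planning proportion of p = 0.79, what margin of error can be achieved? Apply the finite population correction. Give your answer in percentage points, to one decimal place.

Finite-population factor: (N−n)/(N−1) = (42150−1360)/(42150−1) = 0.9678.
SE(p̂) = √[p(1−p)/n · (N−n)/(N−1)] = √[0.1659/1360 × 0.9678] = 0.01087.
E = z × SE = 1.960 × 0.01087 = 0.02130 ≈ 2.1 percentage points.

2.1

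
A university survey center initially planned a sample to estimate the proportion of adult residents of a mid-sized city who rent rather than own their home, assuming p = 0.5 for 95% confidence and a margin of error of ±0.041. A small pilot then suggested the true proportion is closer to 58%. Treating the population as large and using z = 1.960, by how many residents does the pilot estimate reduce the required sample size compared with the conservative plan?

Conservative (p = 0.5): n = 1.960² × 0.25 / 0.041² ≈ 571.33 → 572.
Using p = 0.58: p(1−p) = 0.2436, so n = 1.960² × 0.2436 / 0.041² ≈ 556.70 → 557.
Reduction: 572 − 557 = 15.

15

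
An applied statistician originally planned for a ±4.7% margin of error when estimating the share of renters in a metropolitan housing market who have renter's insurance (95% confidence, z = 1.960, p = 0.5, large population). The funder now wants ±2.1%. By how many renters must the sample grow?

1743

At ±4.7%: n = 1.960² × 0.2500 / 0.047² ≈ 434.77 → 435.
At ±2.1%: n = 1.960² × 0.2500 / 0.021² ≈ 2177.78 → 2178.
Additional respondents: 2178 − 435 = 1743.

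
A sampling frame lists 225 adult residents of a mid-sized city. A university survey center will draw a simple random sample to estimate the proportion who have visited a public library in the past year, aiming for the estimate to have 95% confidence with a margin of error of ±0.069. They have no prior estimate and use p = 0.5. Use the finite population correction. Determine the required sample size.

107

For 95% confidence, z = 1.960.
Unadjusted: n₀ = 1.960² × 0.50 × 0.50 / 0.069² ≈ 201.72, so n₀ = 202.
Finite population correction with N = 225: n = n₀ / (1 + (n₀−1)/N) = 202 / (1 + 201/225) = 202 / 1.8933 ≈ 106.69.
Rounding up, n = 107.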